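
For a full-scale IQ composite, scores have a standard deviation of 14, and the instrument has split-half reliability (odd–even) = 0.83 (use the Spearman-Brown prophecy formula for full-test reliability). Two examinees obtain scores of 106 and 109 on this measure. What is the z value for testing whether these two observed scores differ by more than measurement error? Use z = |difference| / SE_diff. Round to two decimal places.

r_full = 2·0.83 / (1 + 0.83) ≈ 0.90710
SEM = 14.00000 * √(1 − 0.90710) = 14.00000 * √0.09290 ≈ 14.00000 * 0.30479 ≈ 4.26704
SE_diff = √2 * SEM ≈ 6.03451
z = |106 − 109| / 6.03451 = 3 / 6.03451 ≈ 0.49714

0.50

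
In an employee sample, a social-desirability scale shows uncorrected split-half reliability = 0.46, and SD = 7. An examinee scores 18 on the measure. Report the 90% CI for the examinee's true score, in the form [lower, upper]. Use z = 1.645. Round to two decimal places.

[11.00, 25.00]

Spearman-Brown: r = 2(0.46) / (1 + 0.46) = 0.920 / 1.460 ≈ 0.630
SEM = 7.000 × √(1 − 0.630) = 7.000 × √0.370 ≈ 7.000 × 0.608 ≈ 4.257
1.645 × SEM ≈ 7.003
Interval: (10.997, 25.003)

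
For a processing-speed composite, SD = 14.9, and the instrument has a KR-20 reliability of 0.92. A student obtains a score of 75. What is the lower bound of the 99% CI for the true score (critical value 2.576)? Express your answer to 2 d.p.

SEM = 14.900·√(1 − 0.920) ≈ 4.214
Half-width = 2.576·4.214 ≈ 10.856
Lower limit = 75 − 10.856 ≈ 64.144

64.14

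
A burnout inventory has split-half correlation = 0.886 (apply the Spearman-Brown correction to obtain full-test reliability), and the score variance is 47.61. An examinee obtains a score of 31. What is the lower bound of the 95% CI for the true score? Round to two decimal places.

27.68

SD = √47.61 = 6.9000
Spearman-Brown: r = 2(0.886) / (1 + 0.886) = 1.7720 / 1.8860 ≃ 0.9396
SEM = 6.9000*√(1 − 0.9396) ≃ 1.6964
Margin = 1.96 * 1.6964 ≃ 3.3250
Lower bound: 31 − 3.3250 = 27.6750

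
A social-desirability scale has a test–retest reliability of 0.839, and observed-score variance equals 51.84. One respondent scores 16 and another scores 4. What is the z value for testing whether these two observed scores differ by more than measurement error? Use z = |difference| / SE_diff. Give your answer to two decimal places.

σ = 51.84^(1/2) = 7.2000
SEM = 7.2000 × √(1 − 0.8390) = 7.2000 × √0.1610 ≃ 7.2000 × 0.4012 ≃ 2.8890
SE_diff = √2 × SEM ≃ 4.0856
z = 12 / 4.0856 ≃ 2.9371

2.94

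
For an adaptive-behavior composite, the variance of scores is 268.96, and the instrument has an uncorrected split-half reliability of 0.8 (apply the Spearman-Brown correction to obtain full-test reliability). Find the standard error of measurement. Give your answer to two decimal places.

SD = √268.96 ≈ 16.4000
Spearman-Brown: r = 2(0.8) / (1 + 0.8) = 1.6000 / 1.8000 ≈ 0.8889
SEM = 16.4000 * √(1 − 0.8889) = 16.4000 * √0.1111 ≈ 16.4000 * 0.3333 ≈ 5.4667

5.47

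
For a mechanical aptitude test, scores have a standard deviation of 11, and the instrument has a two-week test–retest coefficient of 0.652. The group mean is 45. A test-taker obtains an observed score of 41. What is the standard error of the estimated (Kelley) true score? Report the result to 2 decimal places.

5.24

SE_est = SD · √(r(1 − r)) = 11.000 · √0.227 ≈ 11.000 · 0.476 ≈ 5.240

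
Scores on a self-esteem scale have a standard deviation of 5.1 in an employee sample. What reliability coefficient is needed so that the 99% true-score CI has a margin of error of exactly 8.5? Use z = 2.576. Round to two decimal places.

SEM needed = half-width / z = 8.5/2.576 ≈ 3.300
Required reliability = 1 − (SEM/SD)² = 1 − 0.419 ≈ 0.581

0.58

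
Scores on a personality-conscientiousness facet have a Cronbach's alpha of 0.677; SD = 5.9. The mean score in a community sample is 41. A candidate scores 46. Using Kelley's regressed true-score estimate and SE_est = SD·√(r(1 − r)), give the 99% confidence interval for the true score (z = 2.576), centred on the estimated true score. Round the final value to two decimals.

[37.28, 51.49]

T̂ = 0.6770(46) + 0.3230(41) ≈ 44.3850
SE_est = SD * √(r(1 − r)) = 5.9000 * √0.2187 ≈ 5.9000 * 0.4676 ≈ 2.7590
99% CI: 44.3850 ± 7.1071 ≈ (37.2779, 51.4921)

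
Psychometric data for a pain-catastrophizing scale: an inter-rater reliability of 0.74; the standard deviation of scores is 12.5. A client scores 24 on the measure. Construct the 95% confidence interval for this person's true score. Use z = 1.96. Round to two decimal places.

SEM = 12.5000 * √(1 − 0.7400) = 12.5000 * √0.2600 ≈ 12.5000 * 0.5099 ≈ 6.3738
Half-width = 1.96*6.3738 ≈ 12.4926
Interval: (11.5074, 36.4926)

[11.51, 36.49]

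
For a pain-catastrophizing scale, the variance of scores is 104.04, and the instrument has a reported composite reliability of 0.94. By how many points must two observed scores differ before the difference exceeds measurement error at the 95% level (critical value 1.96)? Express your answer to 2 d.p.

6.93

SD = √104.04 ≃ 10.2000
The standard error of measurement is 10.2000×√(1 − 0.9400) ≃ 10.2000×0.2449 ≃ 2.4985.
SE_diff = SEM × √2 ≃ 2.4985 × 1.4142 ≃ 3.5334
Smallest detectable difference = 1.96×3.5334 ≃ 6.9254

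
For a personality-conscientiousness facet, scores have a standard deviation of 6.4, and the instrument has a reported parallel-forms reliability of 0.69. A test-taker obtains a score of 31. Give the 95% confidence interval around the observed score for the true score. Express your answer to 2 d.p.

The standard error of measurement is 6.4000×√(1 − 0.6900) ≈ 6.4000×0.5568 ≈ 3.5634.
Half-width = 1.96×3.5634 ≈ 6.9842
95% CI: 31 ± 6.9842 = [24.0158, 37.9842]

[24.02, 37.98]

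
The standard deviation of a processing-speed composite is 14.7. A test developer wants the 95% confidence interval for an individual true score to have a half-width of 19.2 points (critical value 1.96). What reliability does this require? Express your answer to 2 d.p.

0.56

SEM needed = half-width / z = 19.2/1.96 ≃ 9.7959
r = 1 − (9.7959/14.7)² ≃ 1 − 0.4441 ≃ 0.5559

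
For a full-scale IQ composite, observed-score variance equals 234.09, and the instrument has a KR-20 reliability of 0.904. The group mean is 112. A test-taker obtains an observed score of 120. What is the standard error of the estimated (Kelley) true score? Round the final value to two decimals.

4.51

SD = √234.09 ≃ 15.3000
SE_est = SD * √(r(1 − r)) = 15.3000 * √0.0868 ≃ 15.3000 * 0.2946 ≃ 4.5072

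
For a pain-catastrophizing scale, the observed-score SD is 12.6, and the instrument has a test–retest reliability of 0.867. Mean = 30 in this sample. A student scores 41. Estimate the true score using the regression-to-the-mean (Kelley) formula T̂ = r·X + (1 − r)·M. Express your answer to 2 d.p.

Estimated true score = 0.8670*41 + (1 − 0.8670)*30 ≈ 39.5370

39.54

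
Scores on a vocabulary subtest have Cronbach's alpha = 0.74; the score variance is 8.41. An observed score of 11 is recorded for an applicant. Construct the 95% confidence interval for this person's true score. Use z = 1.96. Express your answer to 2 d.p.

[8.10, 13.90]

SD = √8.41 ≈ 2.900
The standard error of measurement is 2.900·√(1 − 0.740) ≈ 2.900·0.510 ≈ 1.479.
Half-width = 1.96·1.479 ≈ 2.898
CI = 11 ± 2.898 → [8.102, 13.898]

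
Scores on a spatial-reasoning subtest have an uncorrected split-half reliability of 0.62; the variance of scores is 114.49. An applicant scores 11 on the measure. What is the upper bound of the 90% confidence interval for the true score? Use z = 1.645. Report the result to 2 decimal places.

19.52

σ = 114.49^(1/2) = 10.7000
Full-length reliability (Spearman-Brown) = 2(0.62)/(1+0.62) ≈ 0.7654
SEM = 10.7000×√(1 − 0.7654) ≈ 5.1822
1.645 × SEM ≈ 8.5248
Upper limit = 11 + 8.5248 ≈ 19.5248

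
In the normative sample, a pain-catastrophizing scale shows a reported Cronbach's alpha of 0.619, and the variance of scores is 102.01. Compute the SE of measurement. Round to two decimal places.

SD = √102.01 = 10.10000
SEM = 10.10000 · √(1 − 0.61900) = 10.10000 · √0.38100 ≈ 10.10000 · 0.61725 ≈ 6.23424

6.23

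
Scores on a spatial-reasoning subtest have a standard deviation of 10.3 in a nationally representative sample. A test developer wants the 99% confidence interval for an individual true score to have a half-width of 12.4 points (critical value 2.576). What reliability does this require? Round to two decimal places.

Required SEM = 12.4 / 2.576 ≈ 4.814
Required reliability = 1 − (SEM/SD)² = 1 − 0.218 ≈ 0.782

0.78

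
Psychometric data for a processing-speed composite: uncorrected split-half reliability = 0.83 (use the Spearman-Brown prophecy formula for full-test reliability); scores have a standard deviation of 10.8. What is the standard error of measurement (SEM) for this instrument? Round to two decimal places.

3.29

Spearman-Brown: r = 2(0.83) / (1 + 0.83) = 1.6600 / 1.8300 ≈ 0.9071
SEM = 10.8000 × √(1 − 0.9071) = 10.8000 × √0.0929 ≈ 10.8000 × 0.3048 ≈ 3.2917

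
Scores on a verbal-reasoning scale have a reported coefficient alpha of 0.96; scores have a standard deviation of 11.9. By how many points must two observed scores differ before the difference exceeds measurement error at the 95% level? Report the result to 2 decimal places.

SEM = 11.900*√(1 − 0.960) ≈ 2.380
Standard error of the difference = 2.380·√2 ≈ 3.366
Minimum reliable difference = 1.96 * SE_diff ≈ 1.96 * 3.366 ≈ 6.597

6.60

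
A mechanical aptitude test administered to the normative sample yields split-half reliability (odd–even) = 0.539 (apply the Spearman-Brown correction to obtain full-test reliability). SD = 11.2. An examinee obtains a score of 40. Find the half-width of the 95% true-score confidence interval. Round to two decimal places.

r_full = 2·0.539 / (1 + 0.539) ≈ 0.7005
SEM = 11.2000*√(1 − 0.7005) ≈ 6.1298
Margin = 1.96 * 6.1298 ≈ 12.0145

12.01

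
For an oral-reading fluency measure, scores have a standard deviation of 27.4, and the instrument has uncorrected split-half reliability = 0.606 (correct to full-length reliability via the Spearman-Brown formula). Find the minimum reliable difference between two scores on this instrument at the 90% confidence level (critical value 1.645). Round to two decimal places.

r_full = 2·0.606 / (1 + 0.606) ≃ 0.7547
SEM = 27.4000 * √(1 − 0.7547) = 27.4000 * √0.2453 ≃ 27.4000 * 0.4953 ≃ 13.5714
SE_diff = SEM * √2 ≃ 13.5714 * 1.4142 ≃ 19.1929
Smallest detectable difference = 1.645*19.1929 ≃ 31.5723

31.57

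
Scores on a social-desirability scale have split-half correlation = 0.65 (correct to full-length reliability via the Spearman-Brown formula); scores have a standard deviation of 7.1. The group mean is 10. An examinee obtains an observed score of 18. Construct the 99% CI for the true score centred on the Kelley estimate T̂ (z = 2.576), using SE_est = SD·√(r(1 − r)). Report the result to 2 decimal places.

Spearman-Brown: r = 2(0.65) / (1 + 0.65) = 1.3000 / 1.6500 ≈ 0.7879
T̂ = 0.7879(18) + 0.2121(10) ≈ 16.3030
SE_est = SD * √(r(1 − r)) = 7.1000 * √0.1671 ≈ 7.1000 * 0.4088 ≈ 2.9026
CI = 16.3030 ± 2.576 * 2.9026 → [8.8261, 23.7800]

[8.83, 23.78]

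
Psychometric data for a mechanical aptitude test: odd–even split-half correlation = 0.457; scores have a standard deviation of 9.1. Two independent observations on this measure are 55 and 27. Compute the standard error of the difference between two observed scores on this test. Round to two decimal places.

7.86

Full-length reliability (Spearman-Brown) = 2(0.457)/(1+0.457) ≈ 0.627
SEM = 9.100×√(1 − 0.627) ≈ 5.555
Standard error of the difference = 5.555·√2 ≈ 7.856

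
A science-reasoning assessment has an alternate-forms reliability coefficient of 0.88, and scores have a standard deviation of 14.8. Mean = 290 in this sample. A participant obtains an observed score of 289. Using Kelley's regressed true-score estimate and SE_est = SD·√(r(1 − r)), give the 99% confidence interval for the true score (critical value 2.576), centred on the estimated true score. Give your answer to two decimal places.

T̂ = r·X + (1 − r)·M = 0.8800·289 + 0.1200·290 = 254.3200 + 34.8000 ≃ 289.1200
SE_est = 14.8000·√[r(1 − r)] ≃ 4.8094
99% CI: 289.1200 ± 12.3891 ≃ (276.7309, 301.5091)

[276.73, 301.51]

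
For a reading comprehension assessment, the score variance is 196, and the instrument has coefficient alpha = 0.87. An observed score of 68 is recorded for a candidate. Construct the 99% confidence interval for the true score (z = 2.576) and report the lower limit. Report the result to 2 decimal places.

σ = 196^(1/2) = 14.0000
The standard error of measurement is 14.0000×√(1 − 0.8700) ≈ 14.0000×0.3606 ≈ 5.0478.
Margin = 2.576 × 5.0478 ≈ 13.0031
Lower limit = 68 − 13.0031 ≈ 54.9969

55.00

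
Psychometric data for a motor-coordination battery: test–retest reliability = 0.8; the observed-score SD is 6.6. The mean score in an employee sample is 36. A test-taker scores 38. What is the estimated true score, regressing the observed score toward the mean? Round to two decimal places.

T̂ = r·X + (1 − r)·M = 0.800·38 + 0.200·36 = 30.400 + 7.200 ≈ 37.600

37.60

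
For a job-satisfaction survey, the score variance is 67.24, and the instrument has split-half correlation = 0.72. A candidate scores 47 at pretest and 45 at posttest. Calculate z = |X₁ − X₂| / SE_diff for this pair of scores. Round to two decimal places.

0.43

SD = √67.24 ≃ 8.200
Full-length reliability (Spearman-Brown) = 2(0.72)/(1+0.72) ≃ 0.837
SEM = 8.200 · √(1 − 0.837) = 8.200 · √0.163 ≃ 8.200 · 0.403 ≃ 3.308
Standard error of the difference = 3.308·√2 ≃ 4.679
z = 2 / 4.679 ≃ 0.427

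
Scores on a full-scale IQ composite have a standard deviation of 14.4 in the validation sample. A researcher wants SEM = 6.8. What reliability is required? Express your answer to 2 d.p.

0.78

Required reliability = 1 − (SEM/SD)² = 1 − 0.2230 ≃ 0.7770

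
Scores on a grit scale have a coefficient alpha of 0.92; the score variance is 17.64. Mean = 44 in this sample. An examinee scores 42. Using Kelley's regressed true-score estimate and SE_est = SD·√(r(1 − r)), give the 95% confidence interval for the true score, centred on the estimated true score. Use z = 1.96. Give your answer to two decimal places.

[39.93, 44.39]

SD = √17.64 = 4.2000
Estimated true score = 0.9200·42 + (1 − 0.9200)·44 ≈ 42.1600
SE_est = 4.2000·√[r(1 − r)] ≈ 1.1394
95% CI: 42.1600 ± 2.2333 ≈ (39.9267, 44.3933)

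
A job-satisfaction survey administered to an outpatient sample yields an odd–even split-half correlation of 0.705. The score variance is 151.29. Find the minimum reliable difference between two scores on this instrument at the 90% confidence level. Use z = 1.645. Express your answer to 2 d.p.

σ = 151.29^(1/2) = 12.3000
r_full = 2·0.705 / (1 + 0.705) ≈ 0.8270
The standard error of measurement is 12.3000·√(1 − 0.8270) ≈ 12.3000·0.4160 ≈ 5.1163.
SE_diff = √2 · SEM ≈ 7.2355
Smallest detectable difference = 1.645·7.2355 ≈ 11.9024

11.90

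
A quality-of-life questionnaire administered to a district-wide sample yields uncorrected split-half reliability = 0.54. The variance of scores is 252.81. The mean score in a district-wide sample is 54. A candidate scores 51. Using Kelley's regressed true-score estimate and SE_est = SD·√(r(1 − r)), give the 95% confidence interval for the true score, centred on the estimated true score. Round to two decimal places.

[37.63, 66.16]

SD = √252.81 ≈ 15.9000
r_full = 2·0.54 / (1 + 0.54) ≈ 0.7013
Estimated true score = 0.7013·51 + (1 − 0.7013)·54 ≈ 51.8961
SE_est = 15.9000·√(0.7013·0.2987) ≈ 7.2772
CI = 51.8961 ± 1.96 · 7.2772 → [37.6327, 66.1595]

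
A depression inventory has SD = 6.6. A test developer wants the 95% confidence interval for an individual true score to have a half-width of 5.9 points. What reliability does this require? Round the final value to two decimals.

SEM needed = half-width / z = 5.9/1.96 ≈ 3.0102
r = 1 − (3.0102/6.6)² ≈ 1 − 0.2080 ≈ 0.7920

0.79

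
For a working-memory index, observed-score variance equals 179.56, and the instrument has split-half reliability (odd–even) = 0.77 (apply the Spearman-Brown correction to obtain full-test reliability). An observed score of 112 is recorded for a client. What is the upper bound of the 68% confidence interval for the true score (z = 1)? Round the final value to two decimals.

σ = 179.56^(1/2) = 13.4000
Spearman-Brown: r = 2(0.77) / (1 + 0.77) = 1.5400 / 1.7700 ≈ 0.8701
SEM = 13.4000 × √(1 − 0.8701) = 13.4000 × √0.1299 ≈ 13.4000 × 0.3605 ≈ 4.8304
Margin = 1 × 4.8304 ≈ 4.8304
Upper limit = 112 + 4.8304 ≈ 116.8304

116.83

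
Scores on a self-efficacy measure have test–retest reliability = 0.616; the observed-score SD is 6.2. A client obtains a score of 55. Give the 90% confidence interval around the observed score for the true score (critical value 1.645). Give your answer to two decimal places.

[48.68, 61.32]

SEM = 6.20000 · √(1 − 0.61600) = 6.20000 · √0.38400 ≈ 6.20000 · 0.61968 ≈ 3.84200
Half-width = 1.645·3.84200 ≈ 6.32009
90% CI: 55 ± 6.32009 = [48.67991, 61.32009]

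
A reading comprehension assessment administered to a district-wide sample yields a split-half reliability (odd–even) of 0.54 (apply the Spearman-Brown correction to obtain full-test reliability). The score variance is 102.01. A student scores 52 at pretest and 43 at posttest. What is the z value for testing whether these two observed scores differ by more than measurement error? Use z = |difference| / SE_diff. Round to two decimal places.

1.15

SD = √102.01 = 10.1000
r_full = 2·0.54 / (1 + 0.54) ≃ 0.7013
SEM = 10.1000×√(1 − 0.7013) ≃ 5.5200
SE_diff = SEM × √2 ≃ 5.5200 × 1.4142 ≃ 7.8065
z = |52 − 43| / 7.8065 = 9 / 7.8065 ≃ 1.1529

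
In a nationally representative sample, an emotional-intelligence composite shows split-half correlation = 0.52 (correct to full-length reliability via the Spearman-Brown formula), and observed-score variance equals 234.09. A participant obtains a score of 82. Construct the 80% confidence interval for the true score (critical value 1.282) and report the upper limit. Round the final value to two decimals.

SD = √234.09 = 15.300
r_full = 2·0.52 / (1 + 0.52) ≈ 0.684
SEM = 15.300×√(1 − 0.684) ≈ 8.598
1.282 × SEM ≈ 11.022
Upper bound: 82 + 11.022 = 93.022

93.02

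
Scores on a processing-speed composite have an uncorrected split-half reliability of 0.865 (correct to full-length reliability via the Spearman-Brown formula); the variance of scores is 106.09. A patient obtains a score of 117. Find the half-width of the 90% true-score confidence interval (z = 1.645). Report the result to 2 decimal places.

4.56

SD = √106.09 = 10.300
r_full = 2·0.865 / (1 + 0.865) ≈ 0.928
SEM = 10.300*√(1 − 0.928) ≈ 2.771
Margin = 1.645 * 2.771 ≈ 4.559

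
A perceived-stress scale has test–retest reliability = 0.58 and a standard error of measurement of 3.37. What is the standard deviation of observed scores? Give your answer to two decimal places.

SD = SEM / √(1 − r) = 3.37 / √0.420 ≃ 3.37 / 0.648 ≃ 5.200

5.20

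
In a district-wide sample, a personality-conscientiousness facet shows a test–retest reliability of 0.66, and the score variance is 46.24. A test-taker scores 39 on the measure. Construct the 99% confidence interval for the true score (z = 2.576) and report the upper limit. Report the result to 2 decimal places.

SD = √46.24 = 6.8000
SEM = 6.8000*√(1 − 0.6600) ≈ 3.9650
2.576 * SEM ≈ 10.2140
Upper limit = 39 + 10.2140 ≈ 49.2140

49.21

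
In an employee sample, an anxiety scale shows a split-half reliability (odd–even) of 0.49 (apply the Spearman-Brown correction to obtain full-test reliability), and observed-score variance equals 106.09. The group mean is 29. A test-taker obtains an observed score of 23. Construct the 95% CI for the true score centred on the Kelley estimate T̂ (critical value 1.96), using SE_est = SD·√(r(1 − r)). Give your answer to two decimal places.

SD = √106.09 ≈ 10.30000
Full-length reliability (Spearman-Brown) = 2(0.49)/(1+0.49) ≈ 0.65772
T̂ = r·X + (1 − r)·M = 0.65772*23 + 0.34228*29 ≈ 15.12752 + 9.92617 ≈ 25.05369
SE_est = 10.30000*√(0.65772*0.34228) ≈ 4.88708
CI = 25.05369 ± 1.96 * 4.88708 → [15.47502, 34.63236]

[15.48, 34.63]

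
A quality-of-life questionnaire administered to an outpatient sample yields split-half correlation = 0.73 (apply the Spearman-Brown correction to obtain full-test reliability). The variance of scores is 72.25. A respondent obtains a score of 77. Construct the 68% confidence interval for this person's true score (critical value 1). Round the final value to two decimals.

[73.64, 80.36]

SD = √72.25 = 8.50000
r_full = 2·0.73 / (1 + 0.73) ≈ 0.84393
SEM = 8.50000 × √(1 − 0.84393) = 8.50000 × √0.15607 ≈ 8.50000 × 0.39506 ≈ 3.35798
Margin = 1 × 3.35798 ≈ 3.35798
68% CI: 77 ± 3.35798 = [73.64202, 80.35798]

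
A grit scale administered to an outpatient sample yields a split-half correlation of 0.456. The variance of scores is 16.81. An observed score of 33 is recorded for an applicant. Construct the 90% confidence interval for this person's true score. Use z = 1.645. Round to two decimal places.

SD = √16.81 ≈ 4.1000
Spearman-Brown: r = 2(0.456) / (1 + 0.456) = 0.9120 / 1.4560 ≈ 0.6264
The standard error of measurement is 4.1000*√(1 − 0.6264) ≈ 4.1000*0.6112 ≈ 2.5061.
Margin = 1.645 * 2.5061 ≈ 4.1226
90% CI: 33 ± 4.1226 = [28.8774, 37.1226]

[28.88, 37.12]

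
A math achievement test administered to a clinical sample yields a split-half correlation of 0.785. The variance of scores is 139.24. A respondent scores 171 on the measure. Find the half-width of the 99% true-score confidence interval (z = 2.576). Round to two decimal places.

SD = √139.24 = 11.800
r_full = 2·0.785 / (1 + 0.785) ≃ 0.880
The standard error of measurement is 11.800·√(1 − 0.880) ≃ 11.800·0.347 ≃ 4.095.
Margin = 2.576 · 4.095 ≃ 10.549

10.55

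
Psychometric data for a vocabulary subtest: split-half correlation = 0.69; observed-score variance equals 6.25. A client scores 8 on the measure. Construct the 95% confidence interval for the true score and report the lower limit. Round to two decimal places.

SD = √6.25 ≈ 2.50000
r_full = 2·0.69 / (1 + 0.69) ≈ 0.81657
SEM = 2.50000 * √(1 − 0.81657) = 2.50000 * √0.18343 ≈ 2.50000 * 0.42829 ≈ 1.07072
1.96 * SEM ≈ 2.09862
Lower limit = 8 − 2.09862 ≈ 5.90138

5.90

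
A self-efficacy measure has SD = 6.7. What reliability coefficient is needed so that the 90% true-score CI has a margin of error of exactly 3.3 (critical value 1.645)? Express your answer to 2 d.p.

0.91

Required SEM = 3.3 / 1.645 ≈ 2.00608
Required reliability = 1 − (SEM/SD)² = 1 − 0.08965 ≈ 0.91035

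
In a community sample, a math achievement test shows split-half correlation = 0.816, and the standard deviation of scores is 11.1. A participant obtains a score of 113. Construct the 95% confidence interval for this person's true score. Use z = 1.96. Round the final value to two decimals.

[106.07, 119.93]

Full-length reliability (Spearman-Brown) = 2(0.816)/(1+0.816) ≃ 0.89868
SEM = 11.10000 · √(1 − 0.89868) = 11.10000 · √0.10132 ≃ 11.10000 · 0.31831 ≃ 3.53325
1.96 · SEM ≃ 6.92516
CI = 113 ± 6.92516 → [106.07484, 119.92516]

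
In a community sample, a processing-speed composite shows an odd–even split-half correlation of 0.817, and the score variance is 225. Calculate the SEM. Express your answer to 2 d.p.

SD = √225 = 15.000
r_full = 2·0.817 / (1 + 0.817) ≈ 0.899
SEM = 15.000 * √(1 − 0.899) = 15.000 * √0.101 ≈ 15.000 * 0.317 ≈ 4.760

4.76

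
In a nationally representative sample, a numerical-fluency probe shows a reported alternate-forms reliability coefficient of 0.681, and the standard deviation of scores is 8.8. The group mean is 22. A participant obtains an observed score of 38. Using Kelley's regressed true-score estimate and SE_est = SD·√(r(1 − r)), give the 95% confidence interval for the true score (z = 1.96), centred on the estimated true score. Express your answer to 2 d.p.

T̂ = 0.681(38) + 0.319(22) ≈ 32.896
SE_est = 8.800·√[r(1 − r)] ≈ 4.102
CI = 32.896 ± 1.96 · 4.102 → [24.857, 40.935]

[24.86, 40.94]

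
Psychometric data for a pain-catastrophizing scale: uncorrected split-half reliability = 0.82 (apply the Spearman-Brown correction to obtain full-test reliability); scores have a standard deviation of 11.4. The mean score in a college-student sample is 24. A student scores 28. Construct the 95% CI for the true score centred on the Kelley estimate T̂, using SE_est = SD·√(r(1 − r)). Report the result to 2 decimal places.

Full-length reliability (Spearman-Brown) = 2(0.82)/(1+0.82) ≈ 0.9011
Estimated true score = 0.9011·28 + (1 − 0.9011)·24 ≈ 27.6044
SE_est = SD · √(r(1 − r)) = 11.4000 · √0.0891 ≈ 11.4000 · 0.2985 ≈ 3.4032
95% CI: 27.6044 ± 6.6703 ≈ (20.9341, 34.2747)

[20.93, 34.27]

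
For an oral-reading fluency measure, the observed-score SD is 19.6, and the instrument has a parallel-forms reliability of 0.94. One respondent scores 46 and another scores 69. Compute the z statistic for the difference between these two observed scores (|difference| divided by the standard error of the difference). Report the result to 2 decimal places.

3.39

The standard error of measurement is 19.60000×√(1 − 0.94000) ≈ 19.60000×0.24495 ≈ 4.80100.
SE_diff = √2 × SEM ≈ 6.78964
z = 23 / 6.78964 ≈ 3.38751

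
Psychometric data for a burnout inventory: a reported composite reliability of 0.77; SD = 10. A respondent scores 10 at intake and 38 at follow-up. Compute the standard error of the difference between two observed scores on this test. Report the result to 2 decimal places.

6.78

The standard error of measurement is 10.0000·√(1 − 0.7700) ≈ 10.0000·0.4796 ≈ 4.7958.
Standard error of the difference = 4.7958·√2 ≈ 6.7823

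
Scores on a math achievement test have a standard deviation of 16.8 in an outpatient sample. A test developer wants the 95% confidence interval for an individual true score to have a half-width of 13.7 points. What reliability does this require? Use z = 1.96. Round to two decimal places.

0.83

SEM needed = half-width / z = 13.7/1.96 ≈ 6.9898
r = 1 − (SEM / SD)² = 1 − (6.9898 / 16.8)² ≈ 1 − 0.1731 ≈ 0.8269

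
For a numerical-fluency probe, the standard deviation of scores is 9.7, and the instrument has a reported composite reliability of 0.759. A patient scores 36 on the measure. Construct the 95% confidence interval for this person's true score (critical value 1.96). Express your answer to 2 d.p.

The standard error of measurement is 9.70000·√(1 − 0.75900) ≈ 9.70000·0.49092 ≈ 4.76190.
Half-width = 1.96·4.76190 ≈ 9.33332
Interval: (26.66668, 45.33332)

[26.67, 45.33]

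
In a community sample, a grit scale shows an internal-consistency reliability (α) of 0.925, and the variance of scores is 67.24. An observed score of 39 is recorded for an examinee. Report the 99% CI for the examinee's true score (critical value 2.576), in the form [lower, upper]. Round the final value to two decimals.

SD = √67.24 ≃ 8.20000
SEM = 8.20000*√(1 − 0.92500) ≃ 2.24566
Half-width = 2.576*2.24566 ≃ 5.78483
CI = 39 ± 5.78483 → [33.21517, 44.78483]

[33.22, 44.78]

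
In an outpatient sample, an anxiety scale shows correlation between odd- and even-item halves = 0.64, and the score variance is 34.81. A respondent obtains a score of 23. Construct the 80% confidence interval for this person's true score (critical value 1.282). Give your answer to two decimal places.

[19.46, 26.54]

σ = 34.81^(1/2) = 5.9000
r_full = 2·0.64 / (1 + 0.64) ≈ 0.7805
SEM = 5.9000 × √(1 − 0.7805) = 5.9000 × √0.2195 ≈ 5.9000 × 0.4685 ≈ 2.7643
Margin = 1.282 × 2.7643 ≈ 3.5438
Interval: (19.4562, 26.5438)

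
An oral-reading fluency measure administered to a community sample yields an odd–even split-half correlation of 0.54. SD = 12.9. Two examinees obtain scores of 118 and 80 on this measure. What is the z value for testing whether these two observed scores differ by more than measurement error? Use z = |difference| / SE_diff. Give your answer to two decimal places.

3.81

Full-length reliability (Spearman-Brown) = 2(0.54)/(1+0.54) ≃ 0.70130
SEM = 12.90000×√(1 − 0.70130) ≃ 7.05031
SE_diff = SEM × √2 ≃ 7.05031 × 1.41421 ≃ 9.97065
z = |118 − 80| / 9.97065 = 38 / 9.97065 ≃ 3.81119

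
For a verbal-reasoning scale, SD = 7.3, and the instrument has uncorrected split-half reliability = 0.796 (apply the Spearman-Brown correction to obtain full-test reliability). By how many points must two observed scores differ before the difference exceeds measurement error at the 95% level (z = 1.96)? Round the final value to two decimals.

6.82

Spearman-Brown: r = 2(0.796) / (1 + 0.796) = 1.5920 / 1.7960 ≈ 0.8864
SEM = 7.3000×√(1 − 0.8864) ≈ 2.4603
SE_diff = SEM × √2 ≈ 2.4603 × 1.4142 ≈ 3.4794
Minimum reliable difference = 1.96 × SE_diff ≈ 1.96 × 3.4794 ≈ 6.8196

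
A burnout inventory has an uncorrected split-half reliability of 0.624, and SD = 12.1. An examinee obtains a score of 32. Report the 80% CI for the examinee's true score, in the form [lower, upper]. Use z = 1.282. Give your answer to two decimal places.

Spearman-Brown: r = 2(0.624) / (1 + 0.624) = 1.2480 / 1.6240 ≈ 0.7685
The standard error of measurement is 12.1000·√(1 − 0.7685) ≈ 12.1000·0.4812 ≈ 5.8222.
Margin = 1.282 · 5.8222 ≈ 7.4640
80% CI: 32 ± 7.4640 = [24.5360, 39.4640]

[24.54, 39.46]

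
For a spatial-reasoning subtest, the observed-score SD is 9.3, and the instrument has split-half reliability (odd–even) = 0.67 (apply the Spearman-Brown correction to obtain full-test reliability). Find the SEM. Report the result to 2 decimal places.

Full-length reliability (Spearman-Brown) = 2(0.67)/(1+0.67) ≈ 0.802
SEM = 9.300×√(1 − 0.802) ≈ 4.134

4.13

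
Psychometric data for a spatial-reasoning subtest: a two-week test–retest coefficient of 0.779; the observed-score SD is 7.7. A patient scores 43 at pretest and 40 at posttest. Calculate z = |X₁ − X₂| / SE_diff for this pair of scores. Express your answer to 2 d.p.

0.59

SEM = 7.700×√(1 − 0.779) ≈ 3.620
SE_diff = SEM × √2 ≈ 3.620 × 1.414 ≈ 5.119
z = |43 − 40| / 5.119 = 3 / 5.119 ≈ 0.586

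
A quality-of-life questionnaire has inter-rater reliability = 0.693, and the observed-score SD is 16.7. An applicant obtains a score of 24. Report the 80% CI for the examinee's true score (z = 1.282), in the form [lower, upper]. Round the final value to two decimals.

SEM = 16.700 · √(1 − 0.693) = 16.700 · √0.307 ≈ 16.700 · 0.554 ≈ 9.253
Half-width = 1.282·9.253 ≈ 11.862
Interval: (12.138, 35.862)

[12.14, 35.86]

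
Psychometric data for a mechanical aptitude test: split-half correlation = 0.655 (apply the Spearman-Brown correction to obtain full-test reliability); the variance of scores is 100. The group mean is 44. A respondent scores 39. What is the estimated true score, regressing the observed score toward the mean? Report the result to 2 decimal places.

40.04

Spearman-Brown: r = 2(0.655) / (1 + 0.655) = 1.3100 / 1.6550 ≈ 0.7915
Estimated true score = 0.7915×39 + (1 − 0.7915)×44 ≈ 40.0423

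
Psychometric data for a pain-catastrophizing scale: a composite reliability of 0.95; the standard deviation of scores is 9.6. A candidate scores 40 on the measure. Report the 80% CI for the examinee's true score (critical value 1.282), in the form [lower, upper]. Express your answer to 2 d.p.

[37.25, 42.75]

SEM = 9.60000 * √(1 − 0.95000) = 9.60000 * √0.05000 ≃ 9.60000 * 0.22361 ≃ 2.14663
1.282 * SEM ≃ 2.75197
80% CI: 40 ± 2.75197 = [37.24803, 42.75197]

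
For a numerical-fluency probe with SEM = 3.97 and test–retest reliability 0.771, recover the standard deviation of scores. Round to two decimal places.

SD = SEM / √(1 − r) = 3.97 / √0.229 ≃ 3.97 / 0.479 ≃ 8.296

8.30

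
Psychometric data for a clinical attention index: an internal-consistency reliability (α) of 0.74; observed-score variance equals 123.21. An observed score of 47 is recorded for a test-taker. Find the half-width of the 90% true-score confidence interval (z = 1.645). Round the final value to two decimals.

9.31

SD = √123.21 = 11.100
SEM = 11.100×√(1 − 0.740) ≈ 5.660
Margin = 1.645 × 5.660 ≈ 9.311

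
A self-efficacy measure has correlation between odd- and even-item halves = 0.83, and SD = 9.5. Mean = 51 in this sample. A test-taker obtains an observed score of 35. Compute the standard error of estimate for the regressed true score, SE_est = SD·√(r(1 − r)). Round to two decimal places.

2.76

Full-length reliability (Spearman-Brown) = 2(0.83)/(1+0.83) ≈ 0.907
SE_est = SD × √(r(1 − r)) = 9.500 × √0.084 ≈ 9.500 × 0.290 ≈ 2.758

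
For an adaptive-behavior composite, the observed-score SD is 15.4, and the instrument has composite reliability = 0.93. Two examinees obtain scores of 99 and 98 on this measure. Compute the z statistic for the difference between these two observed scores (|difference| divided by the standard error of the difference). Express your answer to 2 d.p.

0.17

The standard error of measurement is 15.400×√(1 − 0.930) ≃ 15.400×0.265 ≃ 4.074.
SE_diff = √2 × SEM ≃ 5.762
z = 1 / 5.762 ≃ 0.174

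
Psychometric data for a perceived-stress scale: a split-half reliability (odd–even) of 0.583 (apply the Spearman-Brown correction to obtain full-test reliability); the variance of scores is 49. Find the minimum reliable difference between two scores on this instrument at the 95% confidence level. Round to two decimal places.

SD = √49 = 7.0000
Spearman-Brown: r = 2(0.583) / (1 + 0.583) = 1.1660 / 1.5830 ≃ 0.7366
The standard error of measurement is 7.0000*√(1 − 0.7366) ≃ 7.0000*0.5132 ≃ 3.5927.
SE_diff = √2 * SEM ≃ 5.0809
Minimum reliable difference = 1.96 * SE_diff ≃ 1.96 * 5.0809 ≃ 9.9586

9.96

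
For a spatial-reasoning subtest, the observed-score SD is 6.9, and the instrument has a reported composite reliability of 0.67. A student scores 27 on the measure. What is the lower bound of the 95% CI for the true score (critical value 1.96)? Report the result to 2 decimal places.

19.23

The standard error of measurement is 6.900*√(1 − 0.670) ≈ 6.900*0.574 ≈ 3.964.
Half-width = 1.96*3.964 ≈ 7.769
Lower bound: 27 − 7.769 = 19.231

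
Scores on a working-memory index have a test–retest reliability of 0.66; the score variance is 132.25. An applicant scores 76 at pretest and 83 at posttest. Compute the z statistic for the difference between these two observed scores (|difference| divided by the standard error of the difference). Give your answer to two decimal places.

0.74

σ = 132.25^(1/2) = 11.500
The standard error of measurement is 11.500*√(1 − 0.660) ≃ 11.500*0.583 ≃ 6.706.
SE_diff = √2 * SEM ≃ 9.483
z = |76 − 83| / 9.483 = 7 / 9.483 ≃ 0.738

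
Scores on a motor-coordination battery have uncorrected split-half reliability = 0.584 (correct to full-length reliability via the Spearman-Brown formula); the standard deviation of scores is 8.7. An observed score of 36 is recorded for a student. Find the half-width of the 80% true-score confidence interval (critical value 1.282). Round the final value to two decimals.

5.72

r_full = 2·0.584 / (1 + 0.584) ≈ 0.737
SEM = 8.700 · √(1 − 0.737) = 8.700 · √0.263 ≈ 8.700 · 0.512 ≈ 4.458
1.282 · SEM ≈ 5.716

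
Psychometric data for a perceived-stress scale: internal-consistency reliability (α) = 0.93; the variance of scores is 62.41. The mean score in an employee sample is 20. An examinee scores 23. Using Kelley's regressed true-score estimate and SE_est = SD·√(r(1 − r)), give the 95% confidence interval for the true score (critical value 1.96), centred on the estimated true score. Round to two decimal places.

[18.84, 26.74]

σ = 62.41^(1/2) = 7.90000
T̂ = 0.93000(23) + 0.07000(20) ≈ 22.79000
SE_est = SD * √(r(1 − r)) = 7.90000 * √0.06510 ≈ 7.90000 * 0.25515 ≈ 2.01566
CI = 22.79000 ± 1.96 * 2.01566 → [18.83930, 26.74070]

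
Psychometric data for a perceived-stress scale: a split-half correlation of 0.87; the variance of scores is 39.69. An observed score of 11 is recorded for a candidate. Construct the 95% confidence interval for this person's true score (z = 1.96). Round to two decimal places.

[7.74, 14.26]

SD = √39.69 ≃ 6.300
r_full = 2·0.87 / (1 + 0.87) ≃ 0.930
The standard error of measurement is 6.300×√(1 − 0.930) ≃ 6.300×0.264 ≃ 1.661.
Half-width = 1.96×1.661 ≃ 3.256
CI = 11 ± 3.256 → [7.744, 14.256]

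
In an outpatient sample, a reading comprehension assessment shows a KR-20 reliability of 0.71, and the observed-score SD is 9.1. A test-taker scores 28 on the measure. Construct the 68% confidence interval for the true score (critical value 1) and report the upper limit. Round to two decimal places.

SEM = 9.100 * √(1 − 0.710) = 9.100 * √0.290 ≈ 9.100 * 0.539 ≈ 4.900
Margin = 1 * 4.900 ≈ 4.900
Upper limit = 28 + 4.900 ≈ 32.900

32.90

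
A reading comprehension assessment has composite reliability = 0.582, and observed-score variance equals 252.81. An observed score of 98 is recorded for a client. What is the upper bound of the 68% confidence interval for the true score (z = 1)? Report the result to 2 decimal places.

108.28

σ = 252.81^(1/2) = 15.900
SEM = 15.900 × √(1 − 0.582) = 15.900 × √0.418 ≈ 15.900 × 0.647 ≈ 10.280
Margin = 1 × 10.280 ≈ 10.280
Upper limit = 98 + 10.280 ≈ 108.280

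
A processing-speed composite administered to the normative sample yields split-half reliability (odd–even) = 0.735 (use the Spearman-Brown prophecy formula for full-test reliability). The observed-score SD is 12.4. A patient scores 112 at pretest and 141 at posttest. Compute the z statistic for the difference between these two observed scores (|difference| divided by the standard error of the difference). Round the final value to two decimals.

4.23

Spearman-Brown: r = 2(0.735) / (1 + 0.735) = 1.470 / 1.735 ≃ 0.847
The standard error of measurement is 12.400*√(1 − 0.847) ≃ 12.400*0.391 ≃ 4.846.
SE_diff = SEM * √2 ≃ 4.846 * 1.414 ≃ 6.853
z = 29 / 6.853 ≃ 4.231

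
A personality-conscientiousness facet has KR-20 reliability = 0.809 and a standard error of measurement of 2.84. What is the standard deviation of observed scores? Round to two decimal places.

σ = SEM·(1 − r)^(−1/2) ≈ 2.84×2.28814 ≈ 6.49833

6.50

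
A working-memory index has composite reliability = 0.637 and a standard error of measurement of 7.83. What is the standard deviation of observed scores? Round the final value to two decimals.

SD = SEM / √(1 − r) = 7.83 / √0.3630 ≃ 7.83 / 0.6025 ≃ 12.9960

13.00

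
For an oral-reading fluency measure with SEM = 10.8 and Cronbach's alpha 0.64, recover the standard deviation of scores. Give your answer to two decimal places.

18.00

SD = SEM / √(1 − r) = 10.8 / √0.360 ≈ 10.8 / 0.600 ≈ 18.000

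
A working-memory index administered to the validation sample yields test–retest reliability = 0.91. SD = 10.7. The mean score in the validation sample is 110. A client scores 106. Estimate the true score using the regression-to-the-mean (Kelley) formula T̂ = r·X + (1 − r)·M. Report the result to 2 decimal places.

T̂ = r·X + (1 − r)·M = 0.910·106 + 0.090·110 = 96.460 + 9.900 ≈ 106.360

106.36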